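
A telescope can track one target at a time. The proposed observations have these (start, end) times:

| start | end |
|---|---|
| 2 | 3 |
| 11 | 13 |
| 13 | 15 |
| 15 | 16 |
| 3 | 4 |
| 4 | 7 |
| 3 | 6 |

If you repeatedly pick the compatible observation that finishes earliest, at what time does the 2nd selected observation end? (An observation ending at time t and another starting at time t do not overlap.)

4

Order by finish time; keep every interval that doesn't clash with the previous kept one.
By end time: (2,3), (3,4), (3,6), (4,7), (11,13), (13,15), (15,16).
Pick (2,3); next start ≥ 3 → (3,4); next start ≥ 4 → (4,7); next start ≥ 7 → (11,13); next start ≥ 13 → (13,15); next start ≥ 15 → (15,16).
Selected: (2,3) (3,4) (4,7) (11,13) (13,15) (15,16)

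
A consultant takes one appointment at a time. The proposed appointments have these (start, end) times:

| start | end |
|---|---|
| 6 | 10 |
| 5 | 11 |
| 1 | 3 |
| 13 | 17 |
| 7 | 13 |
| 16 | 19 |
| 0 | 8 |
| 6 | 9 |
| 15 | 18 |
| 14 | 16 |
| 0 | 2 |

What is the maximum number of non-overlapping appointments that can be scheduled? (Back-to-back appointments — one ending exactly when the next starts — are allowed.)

4

Greedy by earliest finish: after sorting by end time, pick each interval compatible with the last pick.
By end time: (0,2), (1,3), (0,8), (6,9), (6,10), (5,11), (7,13), (14,16), (13,17), (15,18), (16,19).
Pick (0,2); next start ≥ 2 → (6,9); next start ≥ 9 → (14,16); next start ≥ 16 → (16,19).
Selected 4 appointments.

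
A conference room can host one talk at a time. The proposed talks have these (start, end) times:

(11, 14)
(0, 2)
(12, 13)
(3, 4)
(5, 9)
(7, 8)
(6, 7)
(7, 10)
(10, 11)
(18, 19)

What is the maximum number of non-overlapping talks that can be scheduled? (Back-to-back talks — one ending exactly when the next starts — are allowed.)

Sorted by end: (0,2)  (3,4)  (6,7)  (7,8)  (5,9)  (7,10)  (10,11)  (12,13)  (11,14)  (18,19)
take (0,2); take (3,4); take (6,7); take (7,8); skip (7,10); take (10,11); take (12,13); skip (11,14); take (18,19).
Selected 7 talks.

7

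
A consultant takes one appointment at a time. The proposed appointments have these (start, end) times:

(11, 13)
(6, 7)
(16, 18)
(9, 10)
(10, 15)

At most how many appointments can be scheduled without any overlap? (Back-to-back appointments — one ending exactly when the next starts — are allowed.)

4

Sort by end time and greedily take each interval whose start is ≥ the last chosen end.
Sorted by end: (6,7)  (9,10)  (11,13)  (10,15)  (16,18)
take (6,7); take (9,10); take (11,13); skip (10,15); take (16,18).
Selected 4 appointments.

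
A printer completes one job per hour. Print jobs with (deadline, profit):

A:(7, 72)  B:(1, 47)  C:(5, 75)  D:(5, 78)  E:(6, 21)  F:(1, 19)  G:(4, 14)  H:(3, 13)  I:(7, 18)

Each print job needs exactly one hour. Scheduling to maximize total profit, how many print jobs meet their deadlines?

Sort by profit descending; place each in the latest free slot ≤ its deadline.
Profit order: D=78 C=75 A=72 B=47 E=21 F=19 I=18 G=14 H=13
Assign: D→slot 5, C→slot 4, A→slot 7, B→slot 1, E→slot 6, F skipped, I→slot 3, G→slot 2, H skipped.
Slots: [1:B] [2:G] [3:I] [4:C] [5:D] [6:E] [7:A]
7 of 9 scheduled.

7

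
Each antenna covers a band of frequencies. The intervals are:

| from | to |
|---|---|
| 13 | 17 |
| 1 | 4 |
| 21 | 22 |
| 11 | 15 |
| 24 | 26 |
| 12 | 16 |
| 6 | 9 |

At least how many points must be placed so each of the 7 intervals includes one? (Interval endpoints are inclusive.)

By right end: [1,4]  [6,9]  [11,15]  [12,16]  [13,17]  [21,22]  [24,26]
[1,4] uncovered → point at 4; [6,9] uncovered → point at 9; [11,15] uncovered → point at 15; [21,22] uncovered → point at 22; [24,26] uncovered → point at 26.
Points: 4, 9, 15, 22, 26 (5 total).

5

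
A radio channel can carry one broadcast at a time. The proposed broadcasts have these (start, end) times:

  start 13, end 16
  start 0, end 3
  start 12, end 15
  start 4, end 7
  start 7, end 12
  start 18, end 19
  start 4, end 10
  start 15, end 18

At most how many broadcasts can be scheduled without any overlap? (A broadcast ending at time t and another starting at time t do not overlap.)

By end time: (0,3), (4,7), (4,10), (7,12), (12,15), (13,16), (15,18), (18,19).
Pick (0,3); next start ≥ 3 → (4,7); next start ≥ 7 → (7,12); next start ≥ 12 → (12,15); next start ≥ 15 → (15,18); next start ≥ 18 → (18,19).
Selected 6 broadcasts.

6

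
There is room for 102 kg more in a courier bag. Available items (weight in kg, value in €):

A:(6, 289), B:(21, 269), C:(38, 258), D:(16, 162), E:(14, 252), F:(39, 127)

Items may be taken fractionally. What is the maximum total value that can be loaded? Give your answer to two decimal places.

Ratios (sorted): A 48.17, E 18.00, B 12.81, D 10.12, C 6.79, F 3.26
take A (6 @ 289); take E (14 @ 252); take B (21 @ 269); take D (16 @ 162); take C (38 @ 258); take 7/39 of F → 22.79. Capacity used 102/102.
Total value = 1252.79

1252.79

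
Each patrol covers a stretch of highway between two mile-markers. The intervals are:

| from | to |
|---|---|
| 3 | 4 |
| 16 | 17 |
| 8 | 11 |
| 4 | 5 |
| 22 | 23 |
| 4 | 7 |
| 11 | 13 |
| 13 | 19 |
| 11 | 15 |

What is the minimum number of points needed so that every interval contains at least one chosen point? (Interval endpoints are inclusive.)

Sort by right endpoint; whenever an interval is uncovered, place a point at its right end.
Sorted: [3,4] [4,5] [4,7] [8,11] [11,13] [11,15] [16,17] [13,19] [22,23]
{[3,4],[4,5],[4,7]} hit by 4; {[8,11],[11,13],[11,15]} hit by 11; {[16,17],[13,19]} hit by 17; {[22,23]} hit by 23.
Points: 4, 11, 17, 23 (4 total).

4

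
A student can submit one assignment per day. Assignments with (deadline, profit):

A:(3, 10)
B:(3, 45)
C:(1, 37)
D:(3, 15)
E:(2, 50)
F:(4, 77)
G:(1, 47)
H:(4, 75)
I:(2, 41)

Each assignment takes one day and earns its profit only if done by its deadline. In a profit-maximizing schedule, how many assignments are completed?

4

Take jobs in profit order; each goes to the latest open slot no later than its deadline.
By profit: F(d4,77), H(d4,75), E(d2,50), G(d1,47), B(d3,45), I(d2,41), C(d1,37), D(d3,15), A(d3,10)
F→slot 4; H→slot 3; E→slot 2; G→slot 1; B skipped; I skipped; C skipped; D skipped; A skipped.
4 of 9 scheduled.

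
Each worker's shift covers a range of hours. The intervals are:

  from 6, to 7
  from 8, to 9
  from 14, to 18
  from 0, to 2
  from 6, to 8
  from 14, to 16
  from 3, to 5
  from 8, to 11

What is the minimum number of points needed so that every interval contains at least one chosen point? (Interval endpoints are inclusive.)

Sort by right endpoint; whenever an interval is uncovered, place a point at its right end.
By right end: [0,2]  [3,5]  [6,7]  [6,8]  [8,9]  [8,11]  [14,16]  [14,18]
[0,2] uncovered → point at 2; [3,5] uncovered → point at 5; [6,7] uncovered → point at 7; [8,9] uncovered → point at 9; [14,16] uncovered → point at 16.
Points: 2, 5, 7, 9, 16 (5 total).

5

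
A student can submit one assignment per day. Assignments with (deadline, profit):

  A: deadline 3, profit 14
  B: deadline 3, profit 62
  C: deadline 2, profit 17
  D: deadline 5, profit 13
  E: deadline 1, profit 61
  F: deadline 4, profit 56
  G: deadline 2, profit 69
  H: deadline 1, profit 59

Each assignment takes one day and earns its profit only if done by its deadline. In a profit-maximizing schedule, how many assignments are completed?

Sort by profit descending; place each in the latest free slot ≤ its deadline.
Profit order: G=69 B=62 E=61 H=59 F=56 C=17 A=14 D=13
Assign: G→slot 2, B→slot 3, E→slot 1, H skipped, F→slot 4, C skipped, A skipped, D→slot 5.
Slots: [1:E] [2:G] [3:B] [4:F] [5:D]
5 of 8 scheduled.

5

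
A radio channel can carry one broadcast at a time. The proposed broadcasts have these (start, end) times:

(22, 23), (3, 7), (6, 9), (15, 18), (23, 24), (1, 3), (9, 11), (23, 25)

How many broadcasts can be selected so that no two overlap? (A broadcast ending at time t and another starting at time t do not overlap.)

6

Greedy by earliest finish: after sorting by end time, pick each interval compatible with the last pick.
Sorted by end: (1,3)  (3,7)  (6,9)  (9,11)  (15,18)  (22,23)  (23,24)  (23,25)
take (1,3); take (3,7); take (9,11); take (15,18); take (22,23); take (23,24); skip (23,25).
Selected 6 broadcasts.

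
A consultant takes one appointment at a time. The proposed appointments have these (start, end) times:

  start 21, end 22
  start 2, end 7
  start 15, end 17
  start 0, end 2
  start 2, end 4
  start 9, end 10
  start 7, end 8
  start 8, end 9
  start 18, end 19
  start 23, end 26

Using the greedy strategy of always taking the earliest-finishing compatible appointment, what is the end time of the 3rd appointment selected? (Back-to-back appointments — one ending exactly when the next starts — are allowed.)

8

By end time: (0,2), (2,4), (2,7), (7,8), (8,9), (9,10), (15,17), (18,19), (21,22), (23,26).
Pick (0,2); next start ≥ 2 → (2,4); next start ≥ 4 → (7,8); next start ≥ 8 → (8,9); next start ≥ 9 → (9,10); next start ≥ 10 → (15,17); next start ≥ 17 → (18,19); next start ≥ 19 → (21,22); next start ≥ 22 → (23,26).
Selected: (0,2) (2,4) (7,8) (8,9) (9,10) (15,17) (18,19) (21,22) (23,26)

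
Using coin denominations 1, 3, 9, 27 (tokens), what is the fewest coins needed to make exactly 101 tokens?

7

Use the largest denomination that fits, subtract, and repeat.
101 = 3×27 + 2×9 + 2×1
Total coins = 3 + 2 + 2 = 7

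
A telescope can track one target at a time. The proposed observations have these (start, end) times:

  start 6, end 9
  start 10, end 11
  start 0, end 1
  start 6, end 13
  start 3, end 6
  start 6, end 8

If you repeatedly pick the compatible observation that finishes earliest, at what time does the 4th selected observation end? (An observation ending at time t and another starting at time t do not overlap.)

Sort by end time and greedily take each interval whose start is ≥ the last chosen end.
Sorted by end: (0,1)  (3,6)  (6,8)  (6,9)  (10,11)  (6,13)
take (0,1); take (3,6); take (6,8); skip (6,9); take (10,11).
Selected: (0,1) (3,6) (6,8) (10,11)

11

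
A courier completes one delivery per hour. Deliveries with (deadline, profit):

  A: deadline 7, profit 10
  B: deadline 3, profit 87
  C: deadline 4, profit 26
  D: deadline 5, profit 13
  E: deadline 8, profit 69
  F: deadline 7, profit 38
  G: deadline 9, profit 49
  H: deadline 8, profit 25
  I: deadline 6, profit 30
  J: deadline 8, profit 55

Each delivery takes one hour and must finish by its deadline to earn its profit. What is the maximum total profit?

392

Sort by profit descending; place each in the latest free slot ≤ its deadline.
Profit order: B=87 E=69 J=55 G=49 F=38 I=30 C=26 H=25 D=13 A=10
Assign: B→slot 3, E→slot 8, J→slot 7, G→slot 9, F→slot 6, I→slot 5, C→slot 4, H→slot 2, D→slot 1, A skipped.
Slots: [1:D] [2:H] [3:B] [4:C] [5:I] [6:F] [7:J] [8:E] [9:G]
Profit = 13 + 25 + 87 + 26 + 30 + 38 + 55 + 69 + 49 = 392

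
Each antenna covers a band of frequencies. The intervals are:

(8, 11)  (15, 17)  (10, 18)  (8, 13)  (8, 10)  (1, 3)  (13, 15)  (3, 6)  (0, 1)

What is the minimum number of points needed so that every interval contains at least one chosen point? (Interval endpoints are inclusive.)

Sort by right endpoint; whenever an interval is uncovered, place a point at its right end.
By right end: [0,1]  [1,3]  [3,6]  [8,10]  [8,11]  [8,13]  [13,15]  [15,17]  [10,18]
[0,1] uncovered → point at 1; [3,6] uncovered → point at 6; [8,10] uncovered → point at 10; [13,15] uncovered → point at 15.
Points: 1, 6, 10, 15 (4 total).

4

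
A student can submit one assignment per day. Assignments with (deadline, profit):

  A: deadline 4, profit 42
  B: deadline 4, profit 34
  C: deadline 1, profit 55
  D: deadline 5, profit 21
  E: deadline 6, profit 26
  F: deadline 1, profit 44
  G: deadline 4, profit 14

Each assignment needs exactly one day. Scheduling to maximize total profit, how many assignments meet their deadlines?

Take jobs in profit order; each goes to the latest open slot no later than its deadline.
By profit: C(d1,55), F(d1,44), A(d4,42), B(d4,34), E(d6,26), D(d5,21), G(d4,14)
C→slot 1; F skipped; A→slot 4; B→slot 3; E→slot 6; D→slot 5; G→slot 2.
6 of 7 scheduled.

6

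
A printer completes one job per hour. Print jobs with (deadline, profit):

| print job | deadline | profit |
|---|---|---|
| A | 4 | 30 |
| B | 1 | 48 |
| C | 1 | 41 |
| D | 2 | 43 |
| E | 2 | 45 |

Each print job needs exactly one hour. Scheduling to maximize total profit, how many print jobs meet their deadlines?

3

Take jobs in profit order; each goes to the latest open slot no later than its deadline.
Profit order: B=48 E=45 D=43 C=41 A=30
Assign: B→slot 1, E→slot 2, D skipped, C skipped, A→slot 4.
Slots: [1:B] [2:E] [4:A]
3 of 5 scheduled.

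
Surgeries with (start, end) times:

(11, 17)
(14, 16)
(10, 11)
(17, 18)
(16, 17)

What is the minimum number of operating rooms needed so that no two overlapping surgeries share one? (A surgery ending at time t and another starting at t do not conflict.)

Count concurrent intervals with a sweep; the peak is the room count.
Events (time:±→running): 10:+→1 11:-→0 11:+→1 14:+→2 … peak 2.

2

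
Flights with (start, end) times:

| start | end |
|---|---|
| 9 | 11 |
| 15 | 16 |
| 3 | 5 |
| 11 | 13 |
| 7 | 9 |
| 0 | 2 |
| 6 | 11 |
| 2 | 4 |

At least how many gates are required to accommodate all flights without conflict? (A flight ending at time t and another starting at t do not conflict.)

2

The answer is the maximum number of intervals overlapping at any instant.
starts: [0, 2, 3, 6, 7, 9, 11, 15]
ends:   [2, 4, 5, 9, 11, 11, 13, 16]
s0→1 e2→0 s2→1 s3→2  — peak 2.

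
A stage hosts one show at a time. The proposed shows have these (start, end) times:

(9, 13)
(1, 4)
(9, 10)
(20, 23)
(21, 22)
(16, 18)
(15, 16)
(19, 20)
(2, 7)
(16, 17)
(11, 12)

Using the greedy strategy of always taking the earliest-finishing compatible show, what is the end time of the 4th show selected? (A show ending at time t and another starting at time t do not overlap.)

16

Order by finish time; keep every interval that doesn't clash with the previous kept one.
By end time: (1,4), (2,7), (9,10), (11,12), (9,13), (15,16), (16,17), (16,18), (19,20), (21,22), (20,23).
Pick (1,4); next start ≥ 4 → (9,10); next start ≥ 10 → (11,12); next start ≥ 12 → (15,16); next start ≥ 16 → (16,17); next start ≥ 17 → (19,20); next start ≥ 20 → (21,22).
Selected: (1,4) (9,10) (11,12) (15,16) (16,17) (19,20) (21,22)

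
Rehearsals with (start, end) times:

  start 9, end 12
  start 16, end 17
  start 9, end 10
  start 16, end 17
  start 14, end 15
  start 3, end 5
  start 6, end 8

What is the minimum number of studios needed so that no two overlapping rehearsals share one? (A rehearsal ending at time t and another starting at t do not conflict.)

2

Events (time:±→running): 3:+→1 5:-→0 6:+→1 8:-→0 9:+→1 9:+→2 … peak 2.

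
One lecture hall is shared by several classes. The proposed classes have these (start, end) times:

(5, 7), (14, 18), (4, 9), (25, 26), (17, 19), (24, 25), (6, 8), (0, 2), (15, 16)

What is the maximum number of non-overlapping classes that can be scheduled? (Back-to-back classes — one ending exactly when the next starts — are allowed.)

Greedy by earliest finish: after sorting by end time, pick each interval compatible with the last pick.
Sorted by end: (0,2)  (5,7)  (6,8)  (4,9)  (15,16)  (14,18)  (17,19)  (24,25)  (25,26)
take (0,2); take (5,7); skip (6,8); take (15,16); take (17,19); take (24,25); take (25,26).
Selected 6 classes.

6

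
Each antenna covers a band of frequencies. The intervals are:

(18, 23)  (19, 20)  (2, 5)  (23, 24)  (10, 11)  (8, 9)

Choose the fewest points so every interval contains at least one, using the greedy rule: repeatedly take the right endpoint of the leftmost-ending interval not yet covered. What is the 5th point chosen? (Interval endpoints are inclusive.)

24

Sort by right endpoint; whenever an interval is uncovered, place a point at its right end.
By right end: [2,5]  [8,9]  [10,11]  [19,20]  [18,23]  [23,24]
[2,5] uncovered → point at 5; [8,9] uncovered → point at 9; [10,11] uncovered → point at 11; [19,20] uncovered → point at 20; [23,24] uncovered → point at 24.
Points: 5, 9, 11, 20, 24 (5 total).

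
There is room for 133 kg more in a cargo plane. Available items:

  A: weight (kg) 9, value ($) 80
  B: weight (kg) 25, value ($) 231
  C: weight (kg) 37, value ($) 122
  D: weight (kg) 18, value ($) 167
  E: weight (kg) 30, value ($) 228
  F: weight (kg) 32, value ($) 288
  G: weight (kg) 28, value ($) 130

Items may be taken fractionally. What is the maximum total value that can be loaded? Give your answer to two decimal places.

Order: D (167/18=9.28) > B (231/25=9.24) > F (288/32=9.00) > A (80/9=8.89) > E (228/30=7.60) > G (130/28=4.64) > C (122/37=3.30)
Fill: take D (18 @ 167) → take B (25 @ 231) → take F (32 @ 288) → take A (9 @ 80) → take E (30 @ 228) → take 19/28 of G → 88.21; 133/133 used.
Total value = 1082.21

1082.21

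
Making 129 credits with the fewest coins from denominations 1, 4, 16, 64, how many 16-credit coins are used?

Use the largest denomination that fits, subtract, and repeat.
129 = 2×64 + 1×1
Count of 16: 0

0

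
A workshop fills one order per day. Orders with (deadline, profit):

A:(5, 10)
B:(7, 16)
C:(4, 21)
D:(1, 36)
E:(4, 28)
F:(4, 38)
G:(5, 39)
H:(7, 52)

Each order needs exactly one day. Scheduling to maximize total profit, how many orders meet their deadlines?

7

Take jobs in profit order; each goes to the latest open slot no later than its deadline.
By profit: H(d7,52), G(d5,39), F(d4,38), D(d1,36), E(d4,28), C(d4,21), B(d7,16), A(d5,10)
H→slot 7; G→slot 5; F→slot 4; D→slot 1; E→slot 3; C→slot 2; B→slot 6; A skipped.
7 of 8 scheduled.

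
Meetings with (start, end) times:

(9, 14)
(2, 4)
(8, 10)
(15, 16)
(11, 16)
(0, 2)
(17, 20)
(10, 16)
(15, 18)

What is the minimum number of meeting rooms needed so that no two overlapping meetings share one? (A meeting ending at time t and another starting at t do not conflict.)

4

starts: [0, 2, 8, 9, 10, 11, 15, 15, 17]
ends:   [2, 4, 10, 14, 16, 16, 16, 18, 20]
s0→1 e2→0 s2→1 e4→0 s8→1 s9→2 e10→1 s10→2 s11→3 e14→2 s15→3 s15→4  — peak 4.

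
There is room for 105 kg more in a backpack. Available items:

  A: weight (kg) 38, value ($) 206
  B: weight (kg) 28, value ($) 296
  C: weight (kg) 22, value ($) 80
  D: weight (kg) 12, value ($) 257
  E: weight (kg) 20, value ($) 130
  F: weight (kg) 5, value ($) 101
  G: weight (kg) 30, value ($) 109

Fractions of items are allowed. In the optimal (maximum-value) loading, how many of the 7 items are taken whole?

Order: D (257/12=21.42) > F (101/5=20.20) > B (296/28=10.57) > E (130/20=6.50) > A (206/38=5.42) > C (80/22=3.64) > G (109/30=3.63)
Fill: take D (12 @ 257) → take F (5 @ 101) → take B (28 @ 296) → take E (20 @ 130) → take A (38 @ 206) → take 2/22 of C → 7.27; 105/105 used.
5 item(s) taken whole; one partial (take 2/22 of C).

5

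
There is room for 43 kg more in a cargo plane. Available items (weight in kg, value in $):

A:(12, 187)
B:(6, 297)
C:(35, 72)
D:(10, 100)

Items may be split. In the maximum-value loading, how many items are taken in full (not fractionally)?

3

Ratios (sorted): B 49.50, A 15.58, D 10.00, C 2.06
take B (6 @ 297); take A (12 @ 187); take D (10 @ 100); take 15/35 of C → 30.86. Capacity used 43/43.
3 item(s) taken whole; one partial (take 15/35 of C).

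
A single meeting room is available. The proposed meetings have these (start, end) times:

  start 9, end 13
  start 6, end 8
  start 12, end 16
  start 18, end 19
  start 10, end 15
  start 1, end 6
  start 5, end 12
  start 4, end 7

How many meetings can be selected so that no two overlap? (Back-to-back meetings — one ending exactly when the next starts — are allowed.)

Sorted by end: (1,6)  (4,7)  (6,8)  (5,12)  (9,13)  (10,15)  (12,16)  (18,19)
take (1,6); skip (4,7); take (6,8); skip (5,12); take (9,13); skip (12,16); take (18,19).
Selected 4 meetings.

4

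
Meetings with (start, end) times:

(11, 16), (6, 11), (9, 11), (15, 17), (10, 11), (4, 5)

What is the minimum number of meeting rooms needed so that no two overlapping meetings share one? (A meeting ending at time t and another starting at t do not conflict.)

starts: [4, 6, 9, 10, 11, 15]
ends:   [5, 11, 11, 11, 16, 17]
s4→1 e5→0 s6→1 s9→2 s10→3  — peak 3.

3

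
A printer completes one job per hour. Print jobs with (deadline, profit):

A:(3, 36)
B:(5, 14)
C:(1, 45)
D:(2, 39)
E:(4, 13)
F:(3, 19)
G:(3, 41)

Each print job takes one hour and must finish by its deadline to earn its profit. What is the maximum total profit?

152

Sort by profit descending; place each in the latest free slot ≤ its deadline.
Profit order: C=45 G=41 D=39 A=36 F=19 B=14 E=13
Assign: C→slot 1, G→slot 3, D→slot 2, A skipped, F skipped, B→slot 5, E→slot 4.
Slots: [1:C] [2:D] [3:G] [4:E] [5:B]
Profit = 45 + 39 + 41 + 13 + 14 = 152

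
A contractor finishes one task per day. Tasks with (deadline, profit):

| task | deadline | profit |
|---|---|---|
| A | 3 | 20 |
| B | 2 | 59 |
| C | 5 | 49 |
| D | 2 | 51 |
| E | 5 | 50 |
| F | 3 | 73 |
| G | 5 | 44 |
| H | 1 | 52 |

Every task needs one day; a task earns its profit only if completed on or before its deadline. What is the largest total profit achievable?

283

Profit order: F=73 B=59 H=52 D=51 E=50 C=49 G=44 A=20
Assign: F→slot 3, B→slot 2, H→slot 1, D skipped, E→slot 5, C→slot 4, G skipped, A skipped.
Slots: [1:H] [2:B] [3:F] [4:C] [5:E]
Profit = 52 + 59 + 73 + 49 + 50 = 283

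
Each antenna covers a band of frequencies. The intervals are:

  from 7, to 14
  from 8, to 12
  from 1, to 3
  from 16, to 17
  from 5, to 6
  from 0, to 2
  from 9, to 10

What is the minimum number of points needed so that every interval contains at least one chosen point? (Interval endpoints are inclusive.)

By right end: [0,2]  [1,3]  [5,6]  [9,10]  [8,12]  [7,14]  [16,17]
[0,2] uncovered → point at 2; [5,6] uncovered → point at 6; [9,10] uncovered → point at 10; [16,17] uncovered → point at 17.
Points: 2, 6, 10, 17 (4 total).

4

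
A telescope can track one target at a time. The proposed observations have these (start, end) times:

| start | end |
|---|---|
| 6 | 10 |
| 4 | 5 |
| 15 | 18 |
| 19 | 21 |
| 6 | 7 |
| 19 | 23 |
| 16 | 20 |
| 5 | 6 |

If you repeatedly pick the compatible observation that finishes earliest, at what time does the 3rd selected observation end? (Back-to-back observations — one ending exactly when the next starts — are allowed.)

By end time: (4,5), (5,6), (6,7), (6,10), (15,18), (16,20), (19,21), (19,23).
Pick (4,5); next start ≥ 5 → (5,6); next start ≥ 6 → (6,7); next start ≥ 7 → (15,18); next start ≥ 18 → (19,21).
Selected: (4,5) (5,6) (6,7) (15,18) (19,21)

7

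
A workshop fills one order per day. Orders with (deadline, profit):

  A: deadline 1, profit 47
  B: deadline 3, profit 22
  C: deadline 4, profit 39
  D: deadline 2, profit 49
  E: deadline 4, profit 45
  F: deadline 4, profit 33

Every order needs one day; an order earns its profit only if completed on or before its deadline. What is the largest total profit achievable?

Take jobs in profit order; each goes to the latest open slot no later than its deadline.
By profit: D(d2,49), A(d1,47), E(d4,45), C(d4,39), F(d4,33), B(d3,22)
D→slot 2; A→slot 1; E→slot 4; C→slot 3; F skipped; B skipped.
Profit = 47 + 49 + 39 + 45 = 180

180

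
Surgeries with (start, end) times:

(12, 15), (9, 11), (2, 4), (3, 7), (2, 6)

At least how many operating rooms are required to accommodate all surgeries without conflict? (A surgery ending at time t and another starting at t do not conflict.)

3

Count concurrent intervals with a sweep; the peak is the room count.
Events (time:±→running): 2:+→1 2:+→2 3:+→3 … peak 3.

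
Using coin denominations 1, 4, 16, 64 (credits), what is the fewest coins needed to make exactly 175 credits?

175 − 2×64→47 − 2×16→15 − 3×4→3 − 3×1→0
Total coins = 2 + 2 + 3 + 3 = 10

10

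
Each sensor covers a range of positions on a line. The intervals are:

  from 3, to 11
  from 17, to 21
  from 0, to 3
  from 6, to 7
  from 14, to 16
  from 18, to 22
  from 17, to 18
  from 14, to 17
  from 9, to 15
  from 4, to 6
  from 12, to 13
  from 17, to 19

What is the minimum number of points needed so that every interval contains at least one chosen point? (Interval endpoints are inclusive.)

Process intervals by earliest right end; each time one isn't hit yet, stab at its right endpoint.
By right end: [0,3]  [4,6]  [6,7]  [3,11]  [12,13]  [9,15]  [14,16]  [14,17]  [17,18]  [17,19]  [17,21]  [18,22]
[0,3] uncovered → point at 3; [4,6] uncovered → point at 6; [12,13] uncovered → point at 13; [14,16] uncovered → point at 16; [17,18] uncovered → point at 18.
Points: 3, 6, 13, 16, 18 (5 total).

5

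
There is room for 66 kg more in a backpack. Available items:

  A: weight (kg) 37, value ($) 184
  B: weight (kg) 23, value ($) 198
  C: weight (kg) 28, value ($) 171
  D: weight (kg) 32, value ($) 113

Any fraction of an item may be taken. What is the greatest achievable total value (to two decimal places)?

443.59

Sort by value per unit weight and fill in that order.
Ratios (sorted): B 8.61, C 6.11, A 4.97, D 3.53
take B (23 @ 198); take C (28 @ 171); take 15/37 of A → 74.59. Capacity used 66/66.
Total value = 443.59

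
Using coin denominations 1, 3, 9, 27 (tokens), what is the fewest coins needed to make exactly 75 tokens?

5

Greedy: take as many of the largest coin as possible, then repeat with the remainder.
75 = 2×27 + 2×9 + 1×3
Total coins = 2 + 2 + 1 = 5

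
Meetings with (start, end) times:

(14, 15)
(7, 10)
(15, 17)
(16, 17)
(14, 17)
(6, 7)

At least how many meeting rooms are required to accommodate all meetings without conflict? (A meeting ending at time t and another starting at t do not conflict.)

Count concurrent intervals with a sweep; the peak is the room count.
Events (time:±→running): 6:+→1 7:-→0 7:+→1 10:-→0 14:+→1 14:+→2 15:-→1 15:+→2 16:+→3 … peak 3.

3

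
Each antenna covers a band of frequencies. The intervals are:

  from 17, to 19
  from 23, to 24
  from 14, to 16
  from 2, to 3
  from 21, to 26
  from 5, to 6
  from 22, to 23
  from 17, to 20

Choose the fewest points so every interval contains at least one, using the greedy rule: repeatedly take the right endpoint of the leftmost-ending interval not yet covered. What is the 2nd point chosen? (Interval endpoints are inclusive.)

Sort by right endpoint; whenever an interval is uncovered, place a point at its right end.
By right end: [2,3]  [5,6]  [14,16]  [17,19]  [17,20]  [22,23]  [23,24]  [21,26]
[2,3] uncovered → point at 3; [5,6] uncovered → point at 6; [14,16] uncovered → point at 16; [17,19] uncovered → point at 19; [22,23] uncovered → point at 23.
Points: 3, 6, 16, 19, 23 (5 total).

6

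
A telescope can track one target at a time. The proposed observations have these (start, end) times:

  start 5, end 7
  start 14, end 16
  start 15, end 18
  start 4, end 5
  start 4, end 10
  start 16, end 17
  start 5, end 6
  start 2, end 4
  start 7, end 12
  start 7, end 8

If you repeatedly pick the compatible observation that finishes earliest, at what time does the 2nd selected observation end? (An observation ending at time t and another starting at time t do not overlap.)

5

Order by finish time; keep every interval that doesn't clash with the previous kept one.
By end time: (2,4), (4,5), (5,6), (5,7), (7,8), (4,10), (7,12), (14,16), (16,17), (15,18).
Pick (2,4); next start ≥ 4 → (4,5); next start ≥ 5 → (5,6); next start ≥ 6 → (7,8); next start ≥ 8 → (14,16); next start ≥ 16 → (16,17).
Selected: (2,4) (4,5) (5,6) (7,8) (14,16) (16,17)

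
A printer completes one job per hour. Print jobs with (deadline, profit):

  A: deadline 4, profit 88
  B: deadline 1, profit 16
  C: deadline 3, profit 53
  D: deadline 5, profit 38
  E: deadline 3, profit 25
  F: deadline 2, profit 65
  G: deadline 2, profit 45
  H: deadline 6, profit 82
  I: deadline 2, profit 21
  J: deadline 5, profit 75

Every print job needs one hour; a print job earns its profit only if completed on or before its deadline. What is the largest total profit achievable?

408

Profit order: A=88 H=82 J=75 F=65 C=53 G=45 D=38 E=25 I=21 B=16
Assign: A→slot 4, H→slot 6, J→slot 5, F→slot 2, C→slot 3, G→slot 1, D skipped, E skipped, I skipped, B skipped.
Slots: [1:G] [2:F] [3:C] [4:A] [5:J] [6:H]
Profit = 45 + 65 + 53 + 88 + 75 + 82 = 408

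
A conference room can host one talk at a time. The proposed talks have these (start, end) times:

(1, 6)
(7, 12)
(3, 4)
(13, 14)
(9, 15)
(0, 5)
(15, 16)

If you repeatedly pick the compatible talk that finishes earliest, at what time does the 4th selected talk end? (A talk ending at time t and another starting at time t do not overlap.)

16

Sort by end time and greedily take each interval whose start is ≥ the last chosen end.
Sorted by end: (3,4)  (0,5)  (1,6)  (7,12)  (13,14)  (9,15)  (15,16)
take (3,4); take (7,12); take (13,14); take (15,16).
Selected: (3,4) (7,12) (13,14) (15,16)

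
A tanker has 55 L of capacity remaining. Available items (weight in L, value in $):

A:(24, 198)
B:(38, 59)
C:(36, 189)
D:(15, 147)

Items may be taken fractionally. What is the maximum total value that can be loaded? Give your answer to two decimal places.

429.00

Greedy by value/weight ratio, highest first.
Order: D (147/15=9.80) > A (198/24=8.25) > C (189/36=5.25) > B (59/38=1.55)
Fill: take D (15 @ 147) → take A (24 @ 198) → take 16/36 of C → 84.00; 55/55 used.
Total value = 429.00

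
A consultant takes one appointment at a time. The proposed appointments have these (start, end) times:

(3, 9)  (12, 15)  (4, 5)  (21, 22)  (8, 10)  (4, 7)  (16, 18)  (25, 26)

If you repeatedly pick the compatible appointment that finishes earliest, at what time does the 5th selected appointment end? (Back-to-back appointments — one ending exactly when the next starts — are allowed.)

22

Order by finish time; keep every interval that doesn't clash with the previous kept one.
Sorted by end: (4,5)  (4,7)  (3,9)  (8,10)  (12,15)  (16,18)  (21,22)  (25,26)
take (4,5); skip (4,7); take (8,10); take (12,15); take (16,18); take (21,22); take (25,26).
Selected: (4,5) (8,10) (12,15) (16,18) (21,22) (25,26)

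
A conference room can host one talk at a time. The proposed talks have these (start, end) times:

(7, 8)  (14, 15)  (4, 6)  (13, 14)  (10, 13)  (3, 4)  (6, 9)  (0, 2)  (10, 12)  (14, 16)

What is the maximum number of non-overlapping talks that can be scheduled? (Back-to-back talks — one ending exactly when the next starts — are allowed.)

Order by finish time; keep every interval that doesn't clash with the previous kept one.
By end time: (0,2), (3,4), (4,6), (7,8), (6,9), (10,12), (10,13), (13,14), (14,15), (14,16).
Pick (0,2); next start ≥ 2 → (3,4); next start ≥ 4 → (4,6); next start ≥ 6 → (7,8); next start ≥ 8 → (10,12); next start ≥ 12 → (13,14); next start ≥ 14 → (14,15).
Selected 7 talks.

7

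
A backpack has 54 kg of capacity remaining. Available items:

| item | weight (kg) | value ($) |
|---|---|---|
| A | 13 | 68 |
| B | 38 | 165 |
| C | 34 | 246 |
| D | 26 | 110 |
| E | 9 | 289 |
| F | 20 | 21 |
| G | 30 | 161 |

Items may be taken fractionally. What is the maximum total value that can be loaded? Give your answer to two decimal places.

Greedy by value/weight ratio, highest first.
Ratios (sorted): E 32.11, C 7.24, G 5.37, A 5.23, B 4.34, D 4.23, F 1.05
take E (9 @ 289); take C (34 @ 246); take 11/30 of G → 59.03. Capacity used 54/54.
Total value = 594.03

594.03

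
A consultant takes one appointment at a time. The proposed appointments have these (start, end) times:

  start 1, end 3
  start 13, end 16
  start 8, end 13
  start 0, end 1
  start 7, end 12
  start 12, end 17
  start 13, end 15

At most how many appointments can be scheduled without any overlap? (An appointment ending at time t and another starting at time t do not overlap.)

4

Greedy by earliest finish: after sorting by end time, pick each interval compatible with the last pick.
By end time: (0,1), (1,3), (7,12), (8,13), (13,15), (13,16), (12,17).
Pick (0,1); next start ≥ 1 → (1,3); next start ≥ 3 → (7,12); next start ≥ 12 → (13,15).
Selected 4 appointments.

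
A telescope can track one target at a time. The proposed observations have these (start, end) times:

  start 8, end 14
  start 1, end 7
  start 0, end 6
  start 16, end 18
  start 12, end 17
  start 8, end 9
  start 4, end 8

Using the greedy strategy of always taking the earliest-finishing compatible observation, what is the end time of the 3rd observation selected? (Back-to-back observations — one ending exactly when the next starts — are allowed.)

Sorted by end: (0,6)  (1,7)  (4,8)  (8,9)  (8,14)  (12,17)  (16,18)
take (0,6); take (8,9); skip (8,14); take (12,17).
Selected: (0,6) (8,9) (12,17)

17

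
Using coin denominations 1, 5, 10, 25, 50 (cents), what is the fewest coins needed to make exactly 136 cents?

5

Use the largest denomination that fits, subtract, and repeat.
136 = 2×50 + 1×25 + 1×10 + 1×1
Total coins = 2 + 1 + 1 + 1 = 5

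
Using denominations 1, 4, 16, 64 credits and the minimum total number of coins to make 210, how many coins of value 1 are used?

210 − 3×64→18 − 1×16→2 − 2×1→0
Count of 1: 2

2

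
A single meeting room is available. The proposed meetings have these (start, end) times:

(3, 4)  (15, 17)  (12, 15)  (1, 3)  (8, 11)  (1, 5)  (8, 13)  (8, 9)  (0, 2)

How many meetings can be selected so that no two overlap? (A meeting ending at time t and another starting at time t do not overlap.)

Greedy by earliest finish: after sorting by end time, pick each interval compatible with the last pick.
By end time: (0,2), (1,3), (3,4), (1,5), (8,9), (8,11), (8,13), (12,15), (15,17).
Pick (0,2); next start ≥ 2 → (3,4); next start ≥ 4 → (8,9); next start ≥ 9 → (12,15); next start ≥ 15 → (15,17).
Selected 5 meetings.

5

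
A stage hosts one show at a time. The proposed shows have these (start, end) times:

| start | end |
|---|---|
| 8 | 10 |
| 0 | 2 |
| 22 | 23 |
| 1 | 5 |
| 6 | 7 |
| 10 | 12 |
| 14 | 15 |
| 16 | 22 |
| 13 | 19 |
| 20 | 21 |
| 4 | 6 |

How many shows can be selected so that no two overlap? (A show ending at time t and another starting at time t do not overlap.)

Order by finish time; keep every interval that doesn't clash with the previous kept one.
Sorted by end: (0,2)  (1,5)  (4,6)  (6,7)  (8,10)  (10,12)  (14,15)  (13,19)  (20,21)  (16,22)  (22,23)
take (0,2); take (4,6); take (6,7); take (8,10); take (10,12); take (14,15); take (20,21); skip (16,22); take (22,23).
Selected 8 shows.

8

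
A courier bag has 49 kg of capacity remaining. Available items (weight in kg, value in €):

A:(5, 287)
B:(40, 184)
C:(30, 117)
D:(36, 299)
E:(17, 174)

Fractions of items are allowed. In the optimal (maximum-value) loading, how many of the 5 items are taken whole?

2

Greedy by value/weight ratio, highest first.
Order: A (287/5=57.40) > E (174/17=10.24) > D (299/36=8.31) > B (184/40=4.60) > C (117/30=3.90)
Fill: take A (5 @ 287) → take E (17 @ 174) → take 27/36 of D → 224.25; 49/49 used.
2 item(s) taken whole; one partial (take 27/36 of D).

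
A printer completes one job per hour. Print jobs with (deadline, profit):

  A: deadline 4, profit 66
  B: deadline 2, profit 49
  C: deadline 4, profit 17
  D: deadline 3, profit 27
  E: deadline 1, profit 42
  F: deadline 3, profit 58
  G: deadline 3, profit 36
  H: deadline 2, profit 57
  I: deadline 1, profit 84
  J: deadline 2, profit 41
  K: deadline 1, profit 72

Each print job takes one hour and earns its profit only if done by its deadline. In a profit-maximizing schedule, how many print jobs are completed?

Sort by profit descending; place each in the latest free slot ≤ its deadline.
Profit order: I=84 K=72 A=66 F=58 H=57 B=49 E=42 J=41 G=36 D=27 C=17
Assign: I→slot 1, K skipped, A→slot 4, F→slot 3, H→slot 2, B skipped, E skipped, J skipped, G skipped, D skipped, C skipped.
Slots: [1:I] [2:H] [3:F] [4:A]
4 of 11 scheduled.

4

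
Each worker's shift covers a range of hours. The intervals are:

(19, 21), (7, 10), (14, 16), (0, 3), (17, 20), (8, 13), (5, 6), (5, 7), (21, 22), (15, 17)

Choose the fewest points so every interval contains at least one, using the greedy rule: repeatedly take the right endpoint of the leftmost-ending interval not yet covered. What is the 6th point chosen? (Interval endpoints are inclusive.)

22

Sort by right endpoint; whenever an interval is uncovered, place a point at its right end.
Sorted: [0,3] [5,6] [5,7] [7,10] [8,13] [14,16] [15,17] [17,20] [19,21] [21,22]
{[0,3]} hit by 3; {[5,6],[5,7]} hit by 6; {[7,10],[8,13]} hit by 10; {[14,16],[15,17]} hit by 16; {[17,20],[19,21]} hit by 20; {[21,22]} hit by 22.
Points: 3, 6, 10, 16, 20, 22 (6 total).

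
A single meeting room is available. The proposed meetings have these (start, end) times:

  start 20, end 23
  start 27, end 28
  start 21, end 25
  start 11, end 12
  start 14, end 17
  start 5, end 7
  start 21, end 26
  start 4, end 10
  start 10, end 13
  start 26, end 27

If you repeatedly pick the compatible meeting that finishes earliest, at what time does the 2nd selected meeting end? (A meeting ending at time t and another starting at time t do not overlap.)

Greedy by earliest finish: after sorting by end time, pick each interval compatible with the last pick.
Sorted by end: (5,7)  (4,10)  (11,12)  (10,13)  (14,17)  (20,23)  (21,25)  (21,26)  (26,27)  (27,28)
take (5,7); take (11,12); take (14,17); take (20,23); skip (21,26); take (26,27); take (27,28).
Selected: (5,7) (11,12) (14,17) (20,23) (26,27) (27,28)

12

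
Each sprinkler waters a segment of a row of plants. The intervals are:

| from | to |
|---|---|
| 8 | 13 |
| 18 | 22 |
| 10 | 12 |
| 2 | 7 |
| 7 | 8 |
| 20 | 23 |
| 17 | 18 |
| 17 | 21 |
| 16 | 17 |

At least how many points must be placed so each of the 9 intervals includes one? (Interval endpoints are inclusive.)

4

By right end: [2,7]  [7,8]  [10,12]  [8,13]  [16,17]  [17,18]  [17,21]  [18,22]  [20,23]
[2,7] uncovered → point at 7; [10,12] uncovered → point at 12; [16,17] uncovered → point at 17; [18,22] uncovered → point at 22.
Points: 7, 12, 17, 22 (4 total).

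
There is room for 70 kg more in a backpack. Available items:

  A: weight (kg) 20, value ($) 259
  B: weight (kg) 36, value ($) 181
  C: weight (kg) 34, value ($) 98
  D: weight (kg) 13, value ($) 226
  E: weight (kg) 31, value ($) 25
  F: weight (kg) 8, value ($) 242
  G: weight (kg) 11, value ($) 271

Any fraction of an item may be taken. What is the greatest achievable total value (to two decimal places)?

1088.50

Sort by value per unit weight and fill in that order.
Order: F (242/8=30.25) > G (271/11=24.64) > D (226/13=17.38) > A (259/20=12.95) > B (181/36=5.03) > C (98/34=2.88) > E (25/31=0.81)
Fill: take F (8 @ 242) → take G (11 @ 271) → take D (13 @ 226) → take A (20 @ 259) → take 18/36 of B → 90.50; 70/70 used.
Total value = 1088.50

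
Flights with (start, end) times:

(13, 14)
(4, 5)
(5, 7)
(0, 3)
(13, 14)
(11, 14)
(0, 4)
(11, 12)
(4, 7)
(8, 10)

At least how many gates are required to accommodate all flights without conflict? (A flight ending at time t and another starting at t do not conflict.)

3

The answer is the maximum number of intervals overlapping at any instant.
Events (time:±→running): 0:+→1 0:+→2 3:-→1 4:-→0 4:+→1 4:+→2 5:-→1 5:+→2 7:-→1 7:-→0 8:+→1 10:-→0 11:+→1 11:+→2 12:-→1 13:+→2 13:+→3 … peak 3.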